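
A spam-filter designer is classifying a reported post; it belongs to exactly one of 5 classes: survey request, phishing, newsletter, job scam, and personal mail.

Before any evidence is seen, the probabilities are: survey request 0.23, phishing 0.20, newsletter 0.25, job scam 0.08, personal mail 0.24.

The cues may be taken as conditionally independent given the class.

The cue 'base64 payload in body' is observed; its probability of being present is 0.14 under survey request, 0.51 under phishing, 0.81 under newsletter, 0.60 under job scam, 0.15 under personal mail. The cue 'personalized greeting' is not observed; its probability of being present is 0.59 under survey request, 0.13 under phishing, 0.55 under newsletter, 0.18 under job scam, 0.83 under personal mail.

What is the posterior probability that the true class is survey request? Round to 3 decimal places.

By Bayes' rule with conditional independence, the unnormalized weight for each hypothesis is prior × ∏ likelihoods (using 1 − P(present | H) for each absent cue):
  survey request: 0.23 × 0.14 × (1 − 0.59) = 0.013202
  phishing: 0.20 × 0.51 × (1 − 0.13) = 0.08874
  newsletter: 0.25 × 0.81 × (1 − 0.55) = 0.091125
  job scam: 0.08 × 0.60 × (1 − 0.18) = 0.03936
  personal mail: 0.24 × 0.15 × (1 − 0.83) = 0.00612
Marginal likelihood of the evidence = 0.23855.
P(survey request | evidence) = 0.013202 / 0.23855 ≈ 0.055.

0.055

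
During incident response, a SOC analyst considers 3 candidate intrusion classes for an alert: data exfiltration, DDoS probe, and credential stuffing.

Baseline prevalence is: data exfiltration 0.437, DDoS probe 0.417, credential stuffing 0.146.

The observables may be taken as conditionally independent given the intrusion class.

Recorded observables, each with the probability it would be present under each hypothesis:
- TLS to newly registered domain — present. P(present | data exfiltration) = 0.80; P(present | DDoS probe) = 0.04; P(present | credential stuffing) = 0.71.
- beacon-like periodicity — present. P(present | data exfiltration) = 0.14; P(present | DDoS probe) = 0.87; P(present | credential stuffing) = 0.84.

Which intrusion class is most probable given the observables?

credential stuffing

Multiply each prior by the joint likelihood of the observable pattern:
  data exfiltration: 0.437 × 0.80 × 0.14 = 0.048944
  DDoS probe: 0.417 × 0.04 × 0.87 = 0.014512
  credential stuffing: 0.146 × 0.71 × 0.84 = 0.087074
The unnormalized weights sum to 0.15053.
P(data exfiltration | evidence) ≈ 0.048944 / 0.15053 ≈ 0.325
P(DDoS probe | evidence) ≈ 0.014512 / 0.15053 ≈ 0.096
P(credential stuffing | evidence) ≈ 0.087074 / 0.15053 ≈ 0.578
The largest is 0.578, so credential stuffing is most probable.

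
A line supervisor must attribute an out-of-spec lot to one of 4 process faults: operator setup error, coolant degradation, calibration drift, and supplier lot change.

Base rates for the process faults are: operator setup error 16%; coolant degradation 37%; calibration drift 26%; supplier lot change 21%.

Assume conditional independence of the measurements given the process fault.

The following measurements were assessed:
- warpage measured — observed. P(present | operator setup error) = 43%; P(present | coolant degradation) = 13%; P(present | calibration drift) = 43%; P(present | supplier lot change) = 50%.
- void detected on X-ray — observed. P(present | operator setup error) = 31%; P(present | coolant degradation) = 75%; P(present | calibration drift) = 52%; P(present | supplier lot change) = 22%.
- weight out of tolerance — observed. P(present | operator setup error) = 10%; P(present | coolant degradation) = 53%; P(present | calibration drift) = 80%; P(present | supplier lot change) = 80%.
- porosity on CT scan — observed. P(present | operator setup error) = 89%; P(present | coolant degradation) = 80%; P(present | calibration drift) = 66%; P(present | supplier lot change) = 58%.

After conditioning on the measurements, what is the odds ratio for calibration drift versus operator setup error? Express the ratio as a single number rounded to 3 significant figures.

The normalizing constant cancels in an odds ratio, so compute prior × likelihood for the two hypotheses only:
  calibration drift: 0.26 × 0.43 × 0.52 × 0.80 × 0.66 = 0.030696
  operator setup error: 0.16 × 0.43 × 0.31 × 0.10 × 0.89 = 0.0018982
Posterior odds = 0.030696 / 0.0018982 ≈ 16.2.

16.2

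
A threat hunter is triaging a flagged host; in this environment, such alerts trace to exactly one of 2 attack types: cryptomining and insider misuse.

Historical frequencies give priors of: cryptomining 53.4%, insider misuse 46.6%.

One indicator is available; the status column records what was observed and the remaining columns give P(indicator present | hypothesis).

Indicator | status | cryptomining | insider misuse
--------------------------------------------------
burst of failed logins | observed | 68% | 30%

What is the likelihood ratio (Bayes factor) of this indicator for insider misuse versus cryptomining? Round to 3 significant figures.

The Bayes factor is the ratio of the two likelihoods.
  insider misuse: 0.3
  cryptomining: 0.68
Bayes factor = 0.3 / 0.68 ≈ 0.441

0.441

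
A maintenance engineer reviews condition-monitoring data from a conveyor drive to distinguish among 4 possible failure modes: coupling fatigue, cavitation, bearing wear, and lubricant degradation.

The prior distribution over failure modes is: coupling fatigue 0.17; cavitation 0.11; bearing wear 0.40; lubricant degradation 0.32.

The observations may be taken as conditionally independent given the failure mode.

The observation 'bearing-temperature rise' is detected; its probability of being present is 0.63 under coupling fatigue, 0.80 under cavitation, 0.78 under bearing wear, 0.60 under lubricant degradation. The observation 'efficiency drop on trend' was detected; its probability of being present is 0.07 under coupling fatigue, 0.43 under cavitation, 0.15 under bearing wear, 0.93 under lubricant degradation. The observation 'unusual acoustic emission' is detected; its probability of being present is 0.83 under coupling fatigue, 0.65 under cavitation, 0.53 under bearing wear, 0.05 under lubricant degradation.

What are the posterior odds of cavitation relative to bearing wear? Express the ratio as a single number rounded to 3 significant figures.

Posterior odds equal prior odds times the likelihood ratio; only the two competing hypotheses matter.
  cavitation: 0.11 × 0.80 × 0.43 × 0.65 = 0.024596
  bearing wear: 0.40 × 0.78 × 0.15 × 0.53 = 0.024804
Odds(cavitation : bearing wear) = 0.024596 / 0.024804 ≈ 0.992.

0.992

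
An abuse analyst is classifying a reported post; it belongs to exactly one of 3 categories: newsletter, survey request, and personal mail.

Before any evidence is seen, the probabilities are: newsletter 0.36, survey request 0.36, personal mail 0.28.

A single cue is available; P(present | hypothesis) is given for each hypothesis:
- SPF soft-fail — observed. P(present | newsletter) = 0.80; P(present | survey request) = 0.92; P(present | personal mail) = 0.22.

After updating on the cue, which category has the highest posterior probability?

survey request

Multiply each prior by the likelihood of the cue:
  newsletter: 0.36 × 0.80 = 0.288
  survey request: 0.36 × 0.92 = 0.3312
  personal mail: 0.28 × 0.22 = 0.0616
Normalizing constant Z = 0.288 + 0.3312 + 0.0616 = 0.6808.
P(newsletter | evidence) ≈ 0.288 / 0.6808 ≈ 0.423
P(survey request | evidence) ≈ 0.3312 / 0.6808 ≈ 0.486
P(personal mail | evidence) ≈ 0.0616 / 0.6808 ≈ 0.090
The largest is 0.486, so survey request is most probable.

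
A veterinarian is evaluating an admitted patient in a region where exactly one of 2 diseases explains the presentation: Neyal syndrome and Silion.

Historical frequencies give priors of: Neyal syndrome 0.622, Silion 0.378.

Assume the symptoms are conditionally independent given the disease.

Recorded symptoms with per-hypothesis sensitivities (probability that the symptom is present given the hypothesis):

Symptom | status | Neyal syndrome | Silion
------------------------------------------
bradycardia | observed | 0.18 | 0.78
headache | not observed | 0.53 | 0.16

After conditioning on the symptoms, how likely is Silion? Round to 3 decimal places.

Multiply each prior by the joint likelihood of the symptom pattern (using 1 − P(present | H) for each absent symptom):
  Neyal syndrome: 0.622 × 0.18 × (1 − 0.53) = 0.052621
  Silion: 0.378 × 0.78 × (1 − 0.16) = 0.24767
Marginal likelihood of the evidence = 0.30029.
P(Silion | evidence) = 0.24767 / 0.30029 ≈ 0.825.

0.825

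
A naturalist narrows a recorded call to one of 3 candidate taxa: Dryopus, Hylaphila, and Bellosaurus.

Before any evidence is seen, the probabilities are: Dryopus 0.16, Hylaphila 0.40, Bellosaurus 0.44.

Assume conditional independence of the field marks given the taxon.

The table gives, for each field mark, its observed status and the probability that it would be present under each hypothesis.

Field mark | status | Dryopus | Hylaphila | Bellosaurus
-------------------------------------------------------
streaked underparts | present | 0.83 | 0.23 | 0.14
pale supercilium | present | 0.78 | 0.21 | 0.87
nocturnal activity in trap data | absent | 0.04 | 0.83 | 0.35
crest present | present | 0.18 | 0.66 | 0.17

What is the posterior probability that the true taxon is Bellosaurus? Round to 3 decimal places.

0.228

For each hypothesis, the unnormalized posterior weight is prior × product of the field mark likelihoods (using 1 − P(present | H) for each absent field mark):
  Dryopus: 0.16 × 0.83 × 0.78 × (1 − 0.04) × 0.18 = 0.017899
  Hylaphila: 0.40 × 0.23 × 0.21 × (1 − 0.83) × 0.66 = 0.0021677
  Bellosaurus: 0.44 × 0.14 × 0.87 × (1 − 0.35) × 0.17 = 0.0059219
Normalizing constant Z = 0.017899 + 0.0021677 + 0.0059219 = 0.025989.
P(Bellosaurus | evidence) = 0.0059219 / 0.025989 ≈ 0.228.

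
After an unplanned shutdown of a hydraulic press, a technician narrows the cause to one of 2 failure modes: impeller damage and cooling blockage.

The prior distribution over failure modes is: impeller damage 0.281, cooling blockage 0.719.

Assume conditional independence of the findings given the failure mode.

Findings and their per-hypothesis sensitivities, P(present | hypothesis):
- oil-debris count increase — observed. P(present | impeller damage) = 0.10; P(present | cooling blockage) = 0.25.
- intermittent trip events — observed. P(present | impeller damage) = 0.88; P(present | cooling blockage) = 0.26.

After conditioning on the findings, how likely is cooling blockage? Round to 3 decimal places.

0.654

Multiply each prior by the joint likelihood of the evidence pattern:
  impeller damage: 0.281 × 0.10 × 0.88 = 0.024728
  cooling blockage: 0.719 × 0.25 × 0.26 = 0.046735
Marginal likelihood of the evidence = 0.071463.
P(cooling blockage | evidence) = 0.046735 / 0.071463 ≈ 0.654.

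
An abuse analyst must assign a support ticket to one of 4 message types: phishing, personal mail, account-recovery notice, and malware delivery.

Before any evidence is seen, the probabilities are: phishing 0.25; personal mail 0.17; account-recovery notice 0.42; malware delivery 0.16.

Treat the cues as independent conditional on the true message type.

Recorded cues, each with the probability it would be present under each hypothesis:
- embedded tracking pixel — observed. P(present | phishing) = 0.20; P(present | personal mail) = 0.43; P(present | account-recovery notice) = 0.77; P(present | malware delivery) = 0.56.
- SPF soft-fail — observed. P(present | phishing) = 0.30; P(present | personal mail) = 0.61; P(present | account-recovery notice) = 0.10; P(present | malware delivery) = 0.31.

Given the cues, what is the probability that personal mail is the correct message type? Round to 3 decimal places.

0.373

By Bayes' rule with conditional independence, the unnormalized weight for each hypothesis is prior × ∏ likelihoods:
  phishing: 0.25 × 0.20 × 0.30 = 0.015
  personal mail: 0.17 × 0.43 × 0.61 = 0.044591
  account-recovery notice: 0.42 × 0.77 × 0.10 = 0.03234
  malware delivery: 0.16 × 0.56 × 0.31 = 0.027776
Marginal likelihood of the evidence = 0.11971.
P(personal mail | evidence) = 0.044591 / 0.11971 ≈ 0.373.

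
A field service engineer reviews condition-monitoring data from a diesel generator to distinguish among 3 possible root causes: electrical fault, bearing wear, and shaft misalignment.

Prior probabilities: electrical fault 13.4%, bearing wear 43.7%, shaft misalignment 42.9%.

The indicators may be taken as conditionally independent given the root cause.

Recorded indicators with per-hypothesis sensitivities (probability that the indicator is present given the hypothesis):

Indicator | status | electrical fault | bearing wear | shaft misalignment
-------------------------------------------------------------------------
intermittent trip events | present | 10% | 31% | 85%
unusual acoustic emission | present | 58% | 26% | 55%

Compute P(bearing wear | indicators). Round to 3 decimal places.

Multiply each prior by the joint likelihood of the indicator pattern:
  electrical fault: 0.134 × 0.10 × 0.58 = 0.007772
  bearing wear: 0.437 × 0.31 × 0.26 = 0.035222
  shaft misalignment: 0.429 × 0.85 × 0.55 = 0.20056
The unnormalized weights sum to 0.24355.
P(bearing wear | evidence) = 0.035222 / 0.24355 ≈ 0.145.

0.145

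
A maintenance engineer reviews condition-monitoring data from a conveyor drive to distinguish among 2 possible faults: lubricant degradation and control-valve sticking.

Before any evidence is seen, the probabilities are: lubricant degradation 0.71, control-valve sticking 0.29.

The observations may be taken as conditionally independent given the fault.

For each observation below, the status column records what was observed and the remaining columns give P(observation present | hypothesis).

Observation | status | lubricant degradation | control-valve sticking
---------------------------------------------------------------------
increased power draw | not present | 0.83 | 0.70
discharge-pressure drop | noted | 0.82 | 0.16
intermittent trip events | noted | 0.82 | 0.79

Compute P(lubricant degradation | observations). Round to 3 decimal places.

Multiply each prior by the joint likelihood of the evidence pattern (using 1 − P(present | H) for each absent observation):
  lubricant degradation: 0.71 × (1 − 0.83) × 0.82 × 0.82 = 0.081159
  control-valve sticking: 0.29 × (1 − 0.70) × 0.16 × 0.79 = 0.010997
The unnormalized weights sum to 0.092155.
P(lubricant degradation | evidence) = 0.081159 / 0.092155 ≈ 0.881.

0.881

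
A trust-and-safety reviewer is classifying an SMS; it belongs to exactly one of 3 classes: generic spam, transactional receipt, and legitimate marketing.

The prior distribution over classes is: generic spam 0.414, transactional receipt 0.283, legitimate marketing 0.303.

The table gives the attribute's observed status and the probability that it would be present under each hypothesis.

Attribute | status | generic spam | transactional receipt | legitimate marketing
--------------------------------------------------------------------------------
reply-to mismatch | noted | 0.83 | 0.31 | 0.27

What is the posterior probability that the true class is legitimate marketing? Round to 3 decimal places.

By Bayes' rule, the unnormalized weight for each hypothesis is prior × likelihood:
  generic spam: 0.414 × 0.83 = 0.34362
  transactional receipt: 0.283 × 0.31 = 0.08773
  legitimate marketing: 0.303 × 0.27 = 0.08181
Marginal likelihood of the evidence = 0.51316.
P(legitimate marketing | evidence) = 0.08181 / 0.51316 ≈ 0.159.

0.159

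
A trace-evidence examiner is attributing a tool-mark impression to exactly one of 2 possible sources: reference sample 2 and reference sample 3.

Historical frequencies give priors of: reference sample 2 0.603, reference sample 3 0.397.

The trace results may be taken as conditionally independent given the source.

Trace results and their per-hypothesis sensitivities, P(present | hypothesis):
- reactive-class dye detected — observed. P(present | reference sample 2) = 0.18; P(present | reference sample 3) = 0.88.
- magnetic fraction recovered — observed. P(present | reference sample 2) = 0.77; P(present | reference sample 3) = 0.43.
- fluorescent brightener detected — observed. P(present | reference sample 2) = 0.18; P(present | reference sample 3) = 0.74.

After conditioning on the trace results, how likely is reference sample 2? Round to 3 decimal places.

For each hypothesis, the unnormalized posterior weight is prior × product of the trace result likelihoods:
  reference sample 2: 0.603 × 0.18 × 0.77 × 0.18 = 0.015044
  reference sample 3: 0.397 × 0.88 × 0.43 × 0.74 = 0.11117
Marginal likelihood of the evidence = 0.12621.
P(reference sample 2 | evidence) = 0.015044 / 0.12621 ≈ 0.119.

0.119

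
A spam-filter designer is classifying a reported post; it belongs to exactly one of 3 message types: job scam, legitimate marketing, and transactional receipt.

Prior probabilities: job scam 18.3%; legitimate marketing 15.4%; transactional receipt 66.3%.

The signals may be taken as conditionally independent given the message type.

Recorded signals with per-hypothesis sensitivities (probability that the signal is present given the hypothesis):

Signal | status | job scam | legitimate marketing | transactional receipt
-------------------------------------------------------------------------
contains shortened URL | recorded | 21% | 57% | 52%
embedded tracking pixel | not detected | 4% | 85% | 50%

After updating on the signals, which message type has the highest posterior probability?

By Bayes' rule with conditional independence, the unnormalized weight for each hypothesis is prior × ∏ likelihoods (using 1 − P(present | H) for each absent signal):
  job scam: 0.183 × 0.21 × (1 − 0.04) = 0.036893
  legitimate marketing: 0.154 × 0.57 × (1 − 0.85) = 0.013167
  transactional receipt: 0.663 × 0.52 × (1 − 0.50) = 0.17238
The unnormalized weights sum to 0.22244.
P(job scam | evidence) ≈ 0.036893 / 0.22244 ≈ 0.166
P(legitimate marketing | evidence) ≈ 0.013167 / 0.22244 ≈ 0.059
P(transactional receipt | evidence) ≈ 0.17238 / 0.22244 ≈ 0.775
The largest is 0.775, so transactional receipt is most probable.

transactional receipt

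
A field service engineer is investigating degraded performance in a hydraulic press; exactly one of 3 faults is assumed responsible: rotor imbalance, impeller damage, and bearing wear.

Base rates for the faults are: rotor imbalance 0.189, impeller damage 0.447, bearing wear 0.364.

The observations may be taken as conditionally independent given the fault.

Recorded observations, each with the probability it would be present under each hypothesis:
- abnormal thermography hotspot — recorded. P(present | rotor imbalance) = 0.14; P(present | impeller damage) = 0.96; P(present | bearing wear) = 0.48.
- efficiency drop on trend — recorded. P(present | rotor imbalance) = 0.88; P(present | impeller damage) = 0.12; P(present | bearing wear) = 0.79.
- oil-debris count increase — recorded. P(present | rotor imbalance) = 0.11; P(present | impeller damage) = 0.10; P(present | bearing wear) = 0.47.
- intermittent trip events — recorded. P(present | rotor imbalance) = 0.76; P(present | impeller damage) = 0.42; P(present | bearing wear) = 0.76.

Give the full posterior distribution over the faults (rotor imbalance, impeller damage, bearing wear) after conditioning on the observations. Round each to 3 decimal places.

0.036, 0.040, 0.923

By Bayes' rule with conditional independence, the unnormalized weight for each hypothesis is prior × ∏ likelihoods:
  rotor imbalance: 0.189 × 0.14 × 0.88 × 0.11 × 0.76 = 0.0019466
  impeller damage: 0.447 × 0.96 × 0.12 × 0.10 × 0.42 = 0.0021628
  bearing wear: 0.364 × 0.48 × 0.79 × 0.47 × 0.76 = 0.049304
The unnormalized weights sum to 0.053413.
P(rotor imbalance | evidence) = 0.0019466 / 0.053413 ≈ 0.036
P(impeller damage | evidence) = 0.0021628 / 0.053413 ≈ 0.040
P(bearing wear | evidence) = 0.049304 / 0.053413 ≈ 0.923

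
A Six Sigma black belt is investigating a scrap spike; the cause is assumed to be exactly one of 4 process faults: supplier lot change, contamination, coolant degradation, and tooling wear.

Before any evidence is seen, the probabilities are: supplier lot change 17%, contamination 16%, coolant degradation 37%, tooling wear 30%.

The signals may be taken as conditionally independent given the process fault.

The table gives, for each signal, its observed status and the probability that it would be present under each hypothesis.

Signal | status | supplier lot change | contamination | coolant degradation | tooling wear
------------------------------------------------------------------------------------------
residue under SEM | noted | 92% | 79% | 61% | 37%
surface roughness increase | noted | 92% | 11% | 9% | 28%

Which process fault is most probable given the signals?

supplier lot change

For each hypothesis, the unnormalized posterior weight is prior × product of the signal likelihoods:
  supplier lot change: 0.17 × 0.92 × 0.92 = 0.14389
  contamination: 0.16 × 0.79 × 0.11 = 0.013904
  coolant degradation: 0.37 × 0.61 × 0.09 = 0.020313
  tooling wear: 0.30 × 0.37 × 0.28 = 0.03108
Normalizing constant Z = 0.14389 + 0.013904 + 0.020313 + 0.03108 = 0.20919.
P(supplier lot change | evidence) ≈ 0.14389 / 0.20919 ≈ 0.688
P(contamination | evidence) ≈ 0.013904 / 0.20919 ≈ 0.066
P(coolant degradation | evidence) ≈ 0.020313 / 0.20919 ≈ 0.097
P(tooling wear | evidence) ≈ 0.03108 / 0.20919 ≈ 0.149
The largest is 0.688, so supplier lot change is most probable.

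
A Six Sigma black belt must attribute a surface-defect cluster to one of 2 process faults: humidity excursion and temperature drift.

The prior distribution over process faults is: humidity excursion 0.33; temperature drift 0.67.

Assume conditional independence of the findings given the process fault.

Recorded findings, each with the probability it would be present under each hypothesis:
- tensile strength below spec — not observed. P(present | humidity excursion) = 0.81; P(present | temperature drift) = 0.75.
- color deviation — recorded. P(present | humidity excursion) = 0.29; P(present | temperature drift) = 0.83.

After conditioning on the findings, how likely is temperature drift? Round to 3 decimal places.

0.884

By Bayes' rule with conditional independence, the unnormalized weight for each hypothesis is prior × ∏ likelihoods (using 1 − P(present | H) for each absent finding):
  humidity excursion: 0.33 × (1 − 0.81) × 0.29 = 0.018183
  temperature drift: 0.67 × (1 − 0.75) × 0.83 = 0.13903
Normalizing constant Z = 0.018183 + 0.13903 = 0.15721.
P(temperature drift | evidence) = 0.13903 / 0.15721 ≈ 0.884.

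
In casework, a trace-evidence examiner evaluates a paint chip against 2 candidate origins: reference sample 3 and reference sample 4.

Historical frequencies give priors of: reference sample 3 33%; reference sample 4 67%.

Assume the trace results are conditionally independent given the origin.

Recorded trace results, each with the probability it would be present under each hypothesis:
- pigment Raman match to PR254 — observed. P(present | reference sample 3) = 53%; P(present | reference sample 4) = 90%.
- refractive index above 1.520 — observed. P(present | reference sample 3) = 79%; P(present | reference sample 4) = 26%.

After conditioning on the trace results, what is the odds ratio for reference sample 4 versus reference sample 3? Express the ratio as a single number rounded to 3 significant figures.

1.13

Posterior odds equal prior odds times the likelihood ratio; only the two competing hypotheses matter.
  reference sample 4: 0.67 × 0.90 × 0.26 = 0.15678
  reference sample 3: 0.33 × 0.53 × 0.79 = 0.13817
Odds(reference sample 4 : reference sample 3) = 0.15678 / 0.13817 ≈ 1.13.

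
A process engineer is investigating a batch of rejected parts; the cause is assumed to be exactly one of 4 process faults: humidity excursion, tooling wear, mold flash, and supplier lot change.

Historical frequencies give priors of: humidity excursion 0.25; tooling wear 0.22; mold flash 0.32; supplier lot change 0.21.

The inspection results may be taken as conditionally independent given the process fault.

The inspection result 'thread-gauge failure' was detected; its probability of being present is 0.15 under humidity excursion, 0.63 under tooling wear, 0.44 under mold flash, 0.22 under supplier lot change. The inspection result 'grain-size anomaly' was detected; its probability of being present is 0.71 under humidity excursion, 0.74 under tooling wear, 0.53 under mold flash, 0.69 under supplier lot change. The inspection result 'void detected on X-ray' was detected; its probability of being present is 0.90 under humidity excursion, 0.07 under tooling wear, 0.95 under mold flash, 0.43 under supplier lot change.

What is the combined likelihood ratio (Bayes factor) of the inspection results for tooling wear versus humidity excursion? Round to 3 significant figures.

Joint likelihood of the inspection result pattern under each hypothesis:
  tooling wear: 0.63 × 0.74 × 0.07 = 0.032634
  humidity excursion: 0.15 × 0.71 × 0.90 = 0.09585
Bayes factor = 0.032634 / 0.09585 ≈ 0.340

0.340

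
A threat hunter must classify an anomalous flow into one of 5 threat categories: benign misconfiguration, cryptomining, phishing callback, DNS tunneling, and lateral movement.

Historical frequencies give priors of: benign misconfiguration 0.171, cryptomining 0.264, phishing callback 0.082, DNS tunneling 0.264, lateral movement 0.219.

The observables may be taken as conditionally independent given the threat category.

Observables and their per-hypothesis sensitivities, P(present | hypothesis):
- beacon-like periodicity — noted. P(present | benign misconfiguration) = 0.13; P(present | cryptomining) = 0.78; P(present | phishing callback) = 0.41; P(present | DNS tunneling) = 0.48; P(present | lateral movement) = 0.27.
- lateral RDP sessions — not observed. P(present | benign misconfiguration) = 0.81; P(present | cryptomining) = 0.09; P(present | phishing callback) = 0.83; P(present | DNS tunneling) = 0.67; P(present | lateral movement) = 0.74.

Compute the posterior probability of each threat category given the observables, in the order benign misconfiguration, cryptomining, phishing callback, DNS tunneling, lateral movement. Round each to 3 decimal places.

Multiply each prior by the joint likelihood of the observable pattern (using 1 − P(present | H) for each absent observable):
  benign misconfiguration: 0.171 × 0.13 × (1 − 0.81) = 0.0042237
  cryptomining: 0.264 × 0.78 × (1 − 0.09) = 0.18739
  phishing callback: 0.082 × 0.41 × (1 − 0.83) = 0.0057154
  DNS tunneling: 0.264 × 0.48 × (1 − 0.67) = 0.041818
  lateral movement: 0.219 × 0.27 × (1 − 0.74) = 0.015374
Marginal likelihood of the evidence = 0.25452.
P(benign misconfiguration | evidence) = 0.0042237 / 0.25452 ≈ 0.017
P(cryptomining | evidence) = 0.18739 / 0.25452 ≈ 0.736
P(phishing callback | evidence) = 0.0057154 / 0.25452 ≈ 0.022
P(DNS tunneling | evidence) = 0.041818 / 0.25452 ≈ 0.164
P(lateral movement | evidence) = 0.015374 / 0.25452 ≈ 0.060

0.017, 0.736, 0.022, 0.164, 0.060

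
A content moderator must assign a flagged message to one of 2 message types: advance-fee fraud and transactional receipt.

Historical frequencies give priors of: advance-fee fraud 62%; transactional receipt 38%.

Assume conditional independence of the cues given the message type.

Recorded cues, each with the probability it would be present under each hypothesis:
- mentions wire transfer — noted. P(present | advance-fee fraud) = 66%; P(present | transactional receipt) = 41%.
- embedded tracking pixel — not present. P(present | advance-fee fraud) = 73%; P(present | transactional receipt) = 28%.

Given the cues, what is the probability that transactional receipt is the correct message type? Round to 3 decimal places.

0.504

By Bayes' rule with conditional independence, the unnormalized weight for each hypothesis is prior × ∏ likelihoods (using 1 − P(present | H) for each absent cue):
  advance-fee fraud: 0.62 × 0.66 × (1 − 0.73) = 0.11048
  transactional receipt: 0.38 × 0.41 × (1 − 0.28) = 0.11218
Normalizing constant Z = 0.11048 + 0.11218 = 0.22266.
P(transactional receipt | evidence) = 0.11218 / 0.22266 ≈ 0.504.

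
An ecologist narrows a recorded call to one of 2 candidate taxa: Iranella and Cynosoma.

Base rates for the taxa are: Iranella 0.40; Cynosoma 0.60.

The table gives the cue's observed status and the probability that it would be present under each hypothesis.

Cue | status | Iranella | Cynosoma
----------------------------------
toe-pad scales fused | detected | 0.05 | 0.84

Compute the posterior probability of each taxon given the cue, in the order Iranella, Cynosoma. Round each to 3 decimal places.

0.038, 0.962

Multiply each prior by the likelihood of the cue:
  Iranella: 0.40 × 0.05 = 0.02
  Cynosoma: 0.60 × 0.84 = 0.504
Normalizing constant Z = 0.02 + 0.504 = 0.524.
P(Iranella | evidence) = 0.02 / 0.524 ≈ 0.038
P(Cynosoma | evidence) = 0.504 / 0.524 ≈ 0.962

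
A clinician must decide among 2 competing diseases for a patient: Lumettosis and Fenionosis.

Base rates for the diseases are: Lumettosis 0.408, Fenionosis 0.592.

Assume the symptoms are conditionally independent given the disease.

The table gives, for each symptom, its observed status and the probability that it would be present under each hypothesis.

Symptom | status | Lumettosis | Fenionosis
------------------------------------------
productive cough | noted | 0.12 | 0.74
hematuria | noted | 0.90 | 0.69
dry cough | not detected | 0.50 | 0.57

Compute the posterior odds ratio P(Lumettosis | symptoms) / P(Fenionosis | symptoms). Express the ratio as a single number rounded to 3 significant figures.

0.170

The normalizing constant cancels in an odds ratio, so compute prior × likelihood for the two hypotheses only (using 1 − P(present | H) for each absent symptom):
  Lumettosis: 0.408 × 0.12 × 0.90 × (1 − 0.50) = 0.022032
  Fenionosis: 0.592 × 0.74 × 0.69 × (1 − 0.57) = 0.12998
Odds(Lumettosis : Fenionosis) = 0.022032 / 0.12998 ≈ 0.170.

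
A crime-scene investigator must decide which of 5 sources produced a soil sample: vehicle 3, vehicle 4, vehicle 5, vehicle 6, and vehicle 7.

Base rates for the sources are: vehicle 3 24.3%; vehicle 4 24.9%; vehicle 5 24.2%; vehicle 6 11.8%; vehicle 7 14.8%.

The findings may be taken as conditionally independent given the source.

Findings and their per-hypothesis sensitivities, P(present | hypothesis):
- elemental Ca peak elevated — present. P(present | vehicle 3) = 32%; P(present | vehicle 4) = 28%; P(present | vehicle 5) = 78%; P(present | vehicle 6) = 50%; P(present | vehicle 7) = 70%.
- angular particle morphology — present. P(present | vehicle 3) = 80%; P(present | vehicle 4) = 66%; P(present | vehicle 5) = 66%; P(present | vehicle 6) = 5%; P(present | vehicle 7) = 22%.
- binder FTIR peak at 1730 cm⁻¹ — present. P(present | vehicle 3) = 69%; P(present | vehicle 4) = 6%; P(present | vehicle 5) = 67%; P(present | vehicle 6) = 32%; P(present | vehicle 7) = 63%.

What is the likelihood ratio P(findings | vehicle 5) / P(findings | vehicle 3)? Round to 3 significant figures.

The Bayes factor is the ratio of the joint likelihoods of the evidence pattern under the two hypotheses.
  vehicle 5: 0.78 × 0.66 × 0.67 = 0.34492
  vehicle 3: 0.32 × 0.80 × 0.69 = 0.17664
Bayes factor = 0.34492 / 0.17664 ≈ 1.95

1.95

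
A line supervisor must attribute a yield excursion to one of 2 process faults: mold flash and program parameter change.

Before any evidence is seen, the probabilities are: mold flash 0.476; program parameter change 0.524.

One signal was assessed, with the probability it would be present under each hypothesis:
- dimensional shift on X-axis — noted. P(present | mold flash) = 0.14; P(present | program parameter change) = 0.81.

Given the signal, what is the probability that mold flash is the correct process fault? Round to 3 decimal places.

0.136

For each hypothesis, the unnormalized posterior weight is prior × likelihood:
  mold flash: 0.476 × 0.14 = 0.06664
  program parameter change: 0.524 × 0.81 = 0.42444
The unnormalized weights sum to 0.49108.
P(mold flash | evidence) = 0.06664 / 0.49108 ≈ 0.136.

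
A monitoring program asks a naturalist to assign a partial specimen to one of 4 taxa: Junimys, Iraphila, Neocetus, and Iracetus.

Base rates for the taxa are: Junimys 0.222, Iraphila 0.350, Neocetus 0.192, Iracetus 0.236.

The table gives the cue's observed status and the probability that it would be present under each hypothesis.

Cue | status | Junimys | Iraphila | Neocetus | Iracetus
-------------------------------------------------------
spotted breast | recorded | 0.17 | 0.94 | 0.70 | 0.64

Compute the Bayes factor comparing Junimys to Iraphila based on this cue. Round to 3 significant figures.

0.181

The Bayes factor is the ratio of the two likelihoods.
  Junimys: 0.17
  Iraphila: 0.94
Bayes factor = 0.17 / 0.94 ≈ 0.181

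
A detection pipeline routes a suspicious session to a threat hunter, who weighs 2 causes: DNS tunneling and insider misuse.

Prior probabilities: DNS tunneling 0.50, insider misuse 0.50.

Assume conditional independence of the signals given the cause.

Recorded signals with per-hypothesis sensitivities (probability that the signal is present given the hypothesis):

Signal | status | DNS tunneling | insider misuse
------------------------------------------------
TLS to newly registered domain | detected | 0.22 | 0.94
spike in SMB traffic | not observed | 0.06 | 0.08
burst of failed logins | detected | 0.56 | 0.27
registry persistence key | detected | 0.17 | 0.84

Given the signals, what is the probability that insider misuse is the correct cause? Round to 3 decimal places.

For each hypothesis, the unnormalized posterior weight is prior × product of the signal likelihoods (using 1 − P(present | H) for each absent signal):
  DNS tunneling: 0.50 × 0.22 × (1 − 0.06) × 0.56 × 0.17 = 0.0098437
  insider misuse: 0.50 × 0.94 × (1 − 0.08) × 0.27 × 0.84 = 0.098068
The unnormalized weights sum to 0.10791.
P(insider misuse | evidence) = 0.098068 / 0.10791 ≈ 0.909.

0.909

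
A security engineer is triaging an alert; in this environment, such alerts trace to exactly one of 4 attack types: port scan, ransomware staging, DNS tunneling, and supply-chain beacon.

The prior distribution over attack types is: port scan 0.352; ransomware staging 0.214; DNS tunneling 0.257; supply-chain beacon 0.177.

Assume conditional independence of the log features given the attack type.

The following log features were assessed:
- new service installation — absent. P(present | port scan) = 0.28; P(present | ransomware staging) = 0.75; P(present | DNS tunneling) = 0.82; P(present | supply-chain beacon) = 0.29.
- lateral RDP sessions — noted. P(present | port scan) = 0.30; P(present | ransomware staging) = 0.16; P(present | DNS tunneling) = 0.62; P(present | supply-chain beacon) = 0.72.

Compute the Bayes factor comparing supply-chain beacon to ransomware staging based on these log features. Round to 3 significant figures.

The Bayes factor is the ratio of the joint likelihoods of the log feature pattern under the two hypotheses (using 1 − P(present | H) for each absent log feature).
  supply-chain beacon: (1 − 0.29) × 0.72 = 0.5112
  ransomware staging: (1 − 0.75) × 0.16 = 0.04
Bayes factor = 0.5112 / 0.04 ≈ 12.8

12.8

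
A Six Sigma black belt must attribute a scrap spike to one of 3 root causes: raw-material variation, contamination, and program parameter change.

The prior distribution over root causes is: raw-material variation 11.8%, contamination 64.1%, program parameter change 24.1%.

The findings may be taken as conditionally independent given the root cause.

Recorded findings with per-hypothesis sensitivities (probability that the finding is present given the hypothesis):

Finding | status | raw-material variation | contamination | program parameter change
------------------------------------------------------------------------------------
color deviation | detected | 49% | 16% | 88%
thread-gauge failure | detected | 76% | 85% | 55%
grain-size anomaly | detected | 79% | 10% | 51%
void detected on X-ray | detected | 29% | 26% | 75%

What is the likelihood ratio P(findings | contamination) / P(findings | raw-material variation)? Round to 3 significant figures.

Take the product of per-finding likelihoods under each hypothesis, then divide.
  contamination: 0.16 × 0.85 × 0.10 × 0.26 = 0.003536
  raw-material variation: 0.49 × 0.76 × 0.79 × 0.29 = 0.085317
Bayes factor = 0.003536 / 0.085317 ≈ 0.0414

0.0414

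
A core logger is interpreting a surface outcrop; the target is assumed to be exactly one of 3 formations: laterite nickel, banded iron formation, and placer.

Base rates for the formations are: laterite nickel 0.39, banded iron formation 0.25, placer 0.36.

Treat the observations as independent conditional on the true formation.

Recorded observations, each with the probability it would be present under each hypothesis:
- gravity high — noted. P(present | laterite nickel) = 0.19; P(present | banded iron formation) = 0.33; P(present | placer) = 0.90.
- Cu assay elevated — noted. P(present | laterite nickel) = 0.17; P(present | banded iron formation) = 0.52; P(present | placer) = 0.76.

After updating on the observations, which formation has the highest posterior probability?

For each hypothesis, the unnormalized posterior weight is prior × product of the observation likelihoods:
  laterite nickel: 0.39 × 0.19 × 0.17 = 0.012597
  banded iron formation: 0.25 × 0.33 × 0.52 = 0.0429
  placer: 0.36 × 0.90 × 0.76 = 0.24624
The unnormalized weights sum to 0.30174.
P(laterite nickel | evidence) ≈ 0.012597 / 0.30174 ≈ 0.042
P(banded iron formation | evidence) ≈ 0.0429 / 0.30174 ≈ 0.142
P(placer | evidence) ≈ 0.24624 / 0.30174 ≈ 0.816
The largest is 0.816, so placer is most probable.

placer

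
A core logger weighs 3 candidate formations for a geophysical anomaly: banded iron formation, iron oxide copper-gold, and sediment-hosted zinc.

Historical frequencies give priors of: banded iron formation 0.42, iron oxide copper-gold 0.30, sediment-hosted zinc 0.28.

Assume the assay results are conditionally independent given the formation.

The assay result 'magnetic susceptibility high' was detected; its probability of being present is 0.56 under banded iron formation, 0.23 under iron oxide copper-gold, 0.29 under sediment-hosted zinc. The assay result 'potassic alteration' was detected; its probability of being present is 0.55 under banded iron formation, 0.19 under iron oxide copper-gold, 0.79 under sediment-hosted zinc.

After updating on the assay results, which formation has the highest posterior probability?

banded iron formation

By Bayes' rule with conditional independence, the unnormalized weight for each hypothesis is prior × ∏ likelihoods:
  banded iron formation: 0.42 × 0.56 × 0.55 = 0.12936
  iron oxide copper-gold: 0.30 × 0.23 × 0.19 = 0.01311
  sediment-hosted zinc: 0.28 × 0.29 × 0.79 = 0.064148
Normalizing constant Z = 0.12936 + 0.01311 + 0.064148 = 0.20662.
P(banded iron formation | evidence) ≈ 0.12936 / 0.20662 ≈ 0.626
P(iron oxide copper-gold | evidence) ≈ 0.01311 / 0.20662 ≈ 0.063
P(sediment-hosted zinc | evidence) ≈ 0.064148 / 0.20662 ≈ 0.310
The largest is 0.626, so banded iron formation is most probable.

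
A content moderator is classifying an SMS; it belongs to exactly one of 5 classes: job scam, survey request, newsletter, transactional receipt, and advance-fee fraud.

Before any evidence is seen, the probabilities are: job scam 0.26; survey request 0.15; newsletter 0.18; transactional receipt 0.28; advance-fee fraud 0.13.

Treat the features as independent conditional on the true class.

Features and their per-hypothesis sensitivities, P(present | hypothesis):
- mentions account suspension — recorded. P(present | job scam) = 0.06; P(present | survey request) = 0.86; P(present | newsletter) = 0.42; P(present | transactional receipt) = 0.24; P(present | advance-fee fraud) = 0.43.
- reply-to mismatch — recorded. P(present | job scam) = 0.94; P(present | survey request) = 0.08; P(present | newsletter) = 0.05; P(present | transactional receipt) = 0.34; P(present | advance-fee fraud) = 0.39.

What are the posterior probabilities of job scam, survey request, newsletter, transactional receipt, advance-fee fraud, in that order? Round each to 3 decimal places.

Multiply each prior by the joint likelihood of the feature pattern:
  job scam: 0.26 × 0.06 × 0.94 = 0.014664
  survey request: 0.15 × 0.86 × 0.08 = 0.01032
  newsletter: 0.18 × 0.42 × 0.05 = 0.00378
  transactional receipt: 0.28 × 0.24 × 0.34 = 0.022848
  advance-fee fraud: 0.13 × 0.43 × 0.39 = 0.021801
Normalizing constant Z = 0.014664 + 0.01032 + 0.00378 + 0.022848 + 0.021801 = 0.073413.
P(job scam | evidence) = 0.014664 / 0.073413 ≈ 0.200
P(survey request | evidence) = 0.01032 / 0.073413 ≈ 0.141
P(newsletter | evidence) = 0.00378 / 0.073413 ≈ 0.051
P(transactional receipt | evidence) = 0.022848 / 0.073413 ≈ 0.311
P(advance-fee fraud | evidence) = 0.021801 / 0.073413 ≈ 0.297

0.200, 0.141, 0.051, 0.311, 0.297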